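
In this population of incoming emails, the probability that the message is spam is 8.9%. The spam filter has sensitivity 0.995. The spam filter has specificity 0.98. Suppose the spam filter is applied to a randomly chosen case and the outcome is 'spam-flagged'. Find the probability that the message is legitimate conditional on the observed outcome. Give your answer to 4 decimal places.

Write H for 'the message is spam'. Prior odds H:¬H = 0.089/0.911 = 0.097695. For the 'spam-flagged' outcome, the likelihood ratio is 0.995/0.02 = 49.750.
Posterior odds = 0.097695 × 49.750 = 4.8603, so P(H|E) = 4.8603/(1+4.8603) = 0.8294. Then P(¬H|E) = 1 − 0.8294 = 0.1706.

P(¬H | E) ≈ 0.1706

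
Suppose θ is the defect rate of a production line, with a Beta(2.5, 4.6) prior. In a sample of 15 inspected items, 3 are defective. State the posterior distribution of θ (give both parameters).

Posterior: Beta(5.5, 16.6)

The binomial likelihood is conjugate to the Beta prior: with 3 successes and 12 failures, the posterior is Beta(2.5+3, 4.6+12) = Beta(5.5, 16.6).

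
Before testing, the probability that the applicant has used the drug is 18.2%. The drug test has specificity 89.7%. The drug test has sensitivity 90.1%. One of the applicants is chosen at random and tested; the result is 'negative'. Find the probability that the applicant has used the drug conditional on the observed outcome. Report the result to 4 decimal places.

P(H | E) ≈ 0.0240

Write H for 'the applicant has used the drug'. Prior odds H:¬H = 0.182/0.818 = 0.22249. For the 'negative' outcome, the likelihood ratio is 0.099/0.897 = 0.11037.
Posterior odds = 0.22249 × 0.11037 = 0.024556, so P(H|E) = 0.024556/(1+0.024556) = 0.0240.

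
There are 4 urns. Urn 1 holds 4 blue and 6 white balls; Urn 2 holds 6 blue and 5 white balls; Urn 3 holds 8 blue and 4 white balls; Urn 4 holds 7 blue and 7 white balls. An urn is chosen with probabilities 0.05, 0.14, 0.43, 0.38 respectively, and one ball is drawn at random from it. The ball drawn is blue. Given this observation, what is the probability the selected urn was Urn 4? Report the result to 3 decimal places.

P(blue|Urn 1) = 0.4; P(blue|Urn 2) = 0.5455; P(blue|Urn 3) = 0.6667; P(blue|Urn 4) = 0.5.
Prior × likelihood for each source: 0.05·0.4=0.02000, 0.14·0.5455=0.07636, 0.43·0.6667=0.2867, 0.38·0.5=0.1900. Summing gives P(blue) = 0.57303.
P(Urn 4 | blue) = 0.1900 / 0.57303 = 0.332.

Posterior probability ≈ 0.332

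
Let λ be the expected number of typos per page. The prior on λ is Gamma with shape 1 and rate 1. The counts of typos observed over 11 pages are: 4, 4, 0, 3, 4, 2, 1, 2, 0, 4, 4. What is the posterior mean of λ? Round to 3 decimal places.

Posterior mean ≈ 2.417

Total count ∑xᵢ = 28 over n = 11 pages.
Gamma is conjugate to the Poisson likelihood: posterior is Gamma(shape = 1+28 = 29, rate = 1+11 = 12).
E[λ | data] = 29/12 = 2.417.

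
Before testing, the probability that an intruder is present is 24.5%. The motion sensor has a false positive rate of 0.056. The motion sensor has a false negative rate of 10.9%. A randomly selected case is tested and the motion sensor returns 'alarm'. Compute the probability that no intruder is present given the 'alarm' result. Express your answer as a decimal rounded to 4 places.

Let H be the event that an intruder is present. P(H) = 0.245, so P(¬H) = 0.755. With E the 'alarm' result, P(E|H) = 0.891 and P(E|¬H) = 0.056.
P(E) = 0.891·0.245 + 0.056·0.755 = 0.21829 + 0.042280 = 0.26058.
By Bayes' theorem, P(H|E) = 0.21829 / 0.26058 = 0.8377. Hence P(¬H|E) = 1 − 0.8377 = 0.1623.

P(¬H | E) ≈ 0.1623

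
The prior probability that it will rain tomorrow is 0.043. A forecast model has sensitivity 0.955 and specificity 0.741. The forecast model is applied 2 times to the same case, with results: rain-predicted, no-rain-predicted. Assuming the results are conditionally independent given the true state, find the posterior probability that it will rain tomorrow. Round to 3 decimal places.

With H the event that it will rain tomorrow, the joint likelihood of the observed sequence is P(data|H) = 0.955·0.045 = 0.042975 and P(data|¬H) = 0.259·0.741 = 0.19192.
Bayes: P(H|data) = 0.043·0.042975 / (0.043·0.042975 + 0.957·0.19192) = 0.0018479/0.18551 = 0.0100.

Posterior P(H) ≈ 0.010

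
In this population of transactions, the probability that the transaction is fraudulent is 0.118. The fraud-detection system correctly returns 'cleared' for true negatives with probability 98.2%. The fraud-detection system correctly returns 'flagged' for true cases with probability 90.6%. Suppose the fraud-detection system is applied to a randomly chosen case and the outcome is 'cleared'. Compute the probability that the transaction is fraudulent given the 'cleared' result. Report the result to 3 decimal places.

Let H be the event that the transaction is fraudulent. P(H) = 0.118, so P(¬H) = 0.882. With E the 'cleared' result, P(E|H) = 0.094 and P(E|¬H) = 0.982.
P(E) = 0.094·0.118 + 0.982·0.882 = 0.011092 + 0.86612 = 0.87722.
By Bayes' theorem, P(H|E) = 0.011092 / 0.87722 = 0.013.

P(H | E) ≈ 0.013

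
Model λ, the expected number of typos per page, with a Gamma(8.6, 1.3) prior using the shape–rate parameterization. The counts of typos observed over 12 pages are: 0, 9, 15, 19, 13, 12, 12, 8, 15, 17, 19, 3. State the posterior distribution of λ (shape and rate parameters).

Posterior: Gamma(shape=150.6, rate=13.3)

Total count ∑xᵢ = 142 over n = 12 pages.
Gamma is conjugate to the Poisson likelihood: posterior is Gamma(shape = 8.6+142 = 150.6, rate = 1.3+12 = 13.3).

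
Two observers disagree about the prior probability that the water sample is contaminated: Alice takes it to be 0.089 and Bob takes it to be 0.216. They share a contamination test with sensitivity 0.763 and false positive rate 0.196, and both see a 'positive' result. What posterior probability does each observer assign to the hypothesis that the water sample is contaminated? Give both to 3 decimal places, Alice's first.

The likelihood ratio for a 'positive' result is 0.763/0.196 = 3.8929.
Alice: prior odds 0.089/0.911 = 0.097695; posterior odds 0.38031; posterior probability 0.276.
Bob: prior odds 0.216/0.784 = 0.27551; posterior odds 1.0725; posterior probability 0.517.

Alice: 0.276; Bob: 0.517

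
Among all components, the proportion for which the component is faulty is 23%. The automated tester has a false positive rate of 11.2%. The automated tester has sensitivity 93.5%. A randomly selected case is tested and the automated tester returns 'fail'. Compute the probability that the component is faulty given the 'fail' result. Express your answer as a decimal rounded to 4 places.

Write H for 'the component is faulty'. Prior odds H:¬H = 0.23/0.77 = 0.29870. For the 'fail' outcome, the likelihood ratio is 0.935/0.112 = 8.3482.
Posterior odds = 0.29870 × 8.3482 = 2.4936, so P(H|E) = 2.4936/(1+2.4936) = 0.7138.

P(H | E) ≈ 0.7138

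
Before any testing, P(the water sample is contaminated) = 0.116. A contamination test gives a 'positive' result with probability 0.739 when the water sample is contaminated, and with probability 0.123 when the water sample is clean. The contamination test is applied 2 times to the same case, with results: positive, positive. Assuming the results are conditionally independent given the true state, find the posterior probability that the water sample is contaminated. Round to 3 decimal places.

Let H be the event that the water sample is contaminated; start with P(H) = 0.116. P('positive'|H) = 0.739, P('positive'|¬H) = 0.123.
Update on result 1 ('positive'): P(H) ← 0.739·0.1160 / (0.739·0.1160 + 0.123·0.8840) = 0.085724/0.19446 = 0.4408.
Update on result 2 ('positive'): P(H) ← 0.739·0.4408 / (0.739·0.4408 + 0.123·0.5592) = 0.32578/0.39456 = 0.8257.

Posterior P(H) ≈ 0.826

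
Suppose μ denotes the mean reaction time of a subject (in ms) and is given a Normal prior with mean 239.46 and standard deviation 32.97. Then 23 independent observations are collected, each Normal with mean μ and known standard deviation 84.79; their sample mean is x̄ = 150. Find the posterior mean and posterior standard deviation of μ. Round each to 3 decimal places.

Prior precision 1/τ₀² = 1/32.97² = 0.00091995; data precision n/σ² = 23/84.79² = 0.00319918.
Posterior precision = 0.00091995 + 0.00319918 = 0.00411912, giving posterior SD = 1/√0.00411912 = 15.581.
Posterior mean = (0.00091995·239.46 + 0.00319918·150) / 0.00411912 = 169.980.

Posterior mean ≈ 169.980; posterior SD ≈ 15.581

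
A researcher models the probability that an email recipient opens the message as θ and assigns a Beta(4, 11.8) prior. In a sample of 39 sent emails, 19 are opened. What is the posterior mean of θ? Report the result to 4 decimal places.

Posterior mean ≈ 0.4197

The binomial likelihood is conjugate to the Beta prior: with 19 successes and 20 failures, the posterior is Beta(4+19, 11.8+20) = Beta(23, 31.8).
E[θ | data] = 23/(23+31.8) = 0.4197.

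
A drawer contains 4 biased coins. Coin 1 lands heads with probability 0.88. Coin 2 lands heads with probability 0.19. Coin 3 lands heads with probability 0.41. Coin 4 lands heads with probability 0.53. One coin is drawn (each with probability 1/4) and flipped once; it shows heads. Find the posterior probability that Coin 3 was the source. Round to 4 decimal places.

Posterior probability ≈ 0.2040

Tabulate prior·likelihood by source: [1] prior 0.25, lik 0.88, product 0.2200; [2] prior 0.25, lik 0.19, product 0.04750; [3] prior 0.25, lik 0.41, product 0.1025; [4] prior 0.25, lik 0.53, product 0.1325.
Normalizing constant = 0.50250; the posterior for Coin 3 is its product over the sum, 0.1025/0.50250 = 0.2040.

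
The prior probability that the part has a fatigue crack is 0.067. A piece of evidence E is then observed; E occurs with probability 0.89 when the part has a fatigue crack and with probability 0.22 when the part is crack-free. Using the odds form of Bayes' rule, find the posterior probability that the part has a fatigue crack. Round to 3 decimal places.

Prior odds = 0.067/(1−0.067) = 0.071811. In log-odds, ln(0.071811) = -2.6337.
Add log likelihood ratio: ln(4.0455) = 1.3976.
Posterior log-odds = -1.2361, so posterior odds = exp(-1.2361) = 0.29051. Converting, P(H|E) = 0.29051/1.2905 = 0.225.

Posterior probability ≈ 0.225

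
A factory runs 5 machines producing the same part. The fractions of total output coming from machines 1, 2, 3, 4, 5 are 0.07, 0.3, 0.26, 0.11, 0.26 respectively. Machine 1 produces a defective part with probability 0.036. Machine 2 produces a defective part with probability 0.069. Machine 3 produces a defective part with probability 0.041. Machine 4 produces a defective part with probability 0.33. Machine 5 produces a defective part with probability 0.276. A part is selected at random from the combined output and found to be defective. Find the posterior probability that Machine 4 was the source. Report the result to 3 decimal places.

P(defective|M1) = 0.036; P(defective|M2) = 0.069; P(defective|M3) = 0.041; P(defective|M4) = 0.33; P(defective|M5) = 0.276.
Prior × likelihood for each source: 0.07·0.036=0.002520, 0.3·0.069=0.02070, 0.26·0.041=0.01066, 0.11·0.33=0.03630, 0.26·0.276=0.07176. Summing gives P(defective) = 0.14194.
P(Machine 4 | defective) = 0.03630 / 0.14194 = 0.256.

Posterior probability ≈ 0.256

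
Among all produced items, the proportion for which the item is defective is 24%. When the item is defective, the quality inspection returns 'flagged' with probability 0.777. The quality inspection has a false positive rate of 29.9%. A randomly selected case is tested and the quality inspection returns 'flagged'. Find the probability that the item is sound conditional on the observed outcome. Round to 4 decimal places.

P(¬H | E) ≈ 0.5493

Let H be the event that the item is defective. P(H) = 0.24, so P(¬H) = 0.76. With E the 'flagged' result, P(E|H) = 0.777 and P(E|¬H) = 0.299.
P(E) = 0.777·0.24 + 0.299·0.76 = 0.18648 + 0.22724 = 0.41372.
By Bayes' theorem, P(H|E) = 0.18648 / 0.41372 = 0.4507. Hence P(¬H|E) = 1 − 0.4507 = 0.5493.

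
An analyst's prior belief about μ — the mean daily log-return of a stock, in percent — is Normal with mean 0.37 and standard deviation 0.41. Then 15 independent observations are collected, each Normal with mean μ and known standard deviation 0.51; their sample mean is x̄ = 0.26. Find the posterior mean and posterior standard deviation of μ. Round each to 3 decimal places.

Prior precision 1/τ₀² = 1/0.41² = 5.94884; data precision n/σ² = 15/0.51² = 57.6701.
Posterior precision = 5.94884 + 57.6701 = 63.6190, giving posterior SD = 1/√63.6190 = 0.125.
Posterior mean = (5.94884·0.37 + 57.6701·0.26) / 63.6190 = 0.270.

Posterior mean ≈ 0.270; posterior SD ≈ 0.125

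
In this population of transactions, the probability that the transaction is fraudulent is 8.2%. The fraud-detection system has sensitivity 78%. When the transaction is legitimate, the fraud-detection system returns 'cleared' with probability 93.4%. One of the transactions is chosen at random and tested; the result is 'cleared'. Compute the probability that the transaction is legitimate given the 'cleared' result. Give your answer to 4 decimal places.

P(¬H | E) ≈ 0.9794

Let H be the event that the transaction is fraudulent. P(H) = 0.082, so P(¬H) = 0.918. With E the 'cleared' result, P(E|H) = 0.22 and P(E|¬H) = 0.934.
P(E) = 0.22·0.082 + 0.934·0.918 = 0.018040 + 0.85741 = 0.87545.
By Bayes' theorem, P(H|E) = 0.018040 / 0.87545 = 0.0206. Hence P(¬H|E) = 1 − 0.0206 = 0.9794.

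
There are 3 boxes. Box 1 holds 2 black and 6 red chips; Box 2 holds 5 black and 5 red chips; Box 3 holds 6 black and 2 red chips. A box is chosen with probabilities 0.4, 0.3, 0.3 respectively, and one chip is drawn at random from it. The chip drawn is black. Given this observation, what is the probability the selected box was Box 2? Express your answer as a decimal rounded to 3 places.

P(black|Box 1) = 0.25; P(black|Box 2) = 0.5; P(black|Box 3) = 0.75.
Prior × likelihood for each source: 0.4·0.25=0.1000, 0.3·0.5=0.1500, 0.3·0.75=0.2250. Summing gives P(black) = 0.47500.
P(Box 2 | black) = 0.1500 / 0.47500 = 0.316.

Posterior probability ≈ 0.316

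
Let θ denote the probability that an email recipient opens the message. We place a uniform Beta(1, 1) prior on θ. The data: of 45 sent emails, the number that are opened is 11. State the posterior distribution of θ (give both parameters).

Observing 11 successes and 34 failures updates Beta(1, 1) by adding the success and failure counts to the two shape parameters: α = 1+11 = 12, β = 1+34 = 35.

Posterior: Beta(12, 35)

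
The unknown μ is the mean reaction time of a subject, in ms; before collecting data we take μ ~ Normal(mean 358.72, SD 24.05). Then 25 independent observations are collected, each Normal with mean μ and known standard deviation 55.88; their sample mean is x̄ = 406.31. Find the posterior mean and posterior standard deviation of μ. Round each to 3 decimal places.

Posterior mean ≈ 397.858; posterior SD ≈ 10.135

Prior precision 1/τ₀² = 1/24.05² = 0.00172890; data precision n/σ² = 25/55.88² = 0.00800621.
Posterior precision = 0.00172890 + 0.00800621 = 0.00973511, giving posterior SD = 1/√0.00973511 = 10.135.
Posterior mean = (0.00172890·358.72 + 0.00800621·406.31) / 0.00973511 = 397.858.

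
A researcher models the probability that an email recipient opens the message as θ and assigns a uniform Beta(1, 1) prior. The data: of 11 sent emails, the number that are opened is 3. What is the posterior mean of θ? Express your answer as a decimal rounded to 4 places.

The binomial likelihood is conjugate to the Beta prior: with 3 successes and 8 failures, the posterior is Beta(1+3, 1+8) = Beta(4, 9).
E[θ | data] = 4/(4+9) = 0.3077.

Posterior mean ≈ 0.3077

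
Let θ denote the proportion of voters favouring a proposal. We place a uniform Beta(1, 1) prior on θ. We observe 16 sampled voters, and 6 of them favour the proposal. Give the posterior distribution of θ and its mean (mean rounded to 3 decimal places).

Observing 6 successes and 10 failures updates Beta(1, 1) by adding the success and failure counts to the two shape parameters: α = 1+6 = 7, β = 1+10 = 11.
E[θ | data] = 7/(7+11) = 0.389.

Posterior: Beta(7, 11); mean ≈ 0.389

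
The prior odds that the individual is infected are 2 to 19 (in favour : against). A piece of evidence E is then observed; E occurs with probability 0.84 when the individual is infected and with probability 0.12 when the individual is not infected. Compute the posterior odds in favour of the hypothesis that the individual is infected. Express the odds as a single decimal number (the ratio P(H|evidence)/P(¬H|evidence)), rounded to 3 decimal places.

Prior odds = 2/19 = 0.10526.
Likelihood ratio for E = 0.84/0.12 = 7.0000.
Posterior odds = prior odds × LR = 0.73684.

Posterior odds ≈ 0.737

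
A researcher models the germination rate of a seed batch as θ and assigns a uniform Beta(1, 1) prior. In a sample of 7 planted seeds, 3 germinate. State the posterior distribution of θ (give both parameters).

Posterior: Beta(4, 5)

Observing 3 successes and 4 failures updates Beta(1, 1) by adding the success and failure counts to the two shape parameters: α = 1+3 = 4, β = 1+4 = 5.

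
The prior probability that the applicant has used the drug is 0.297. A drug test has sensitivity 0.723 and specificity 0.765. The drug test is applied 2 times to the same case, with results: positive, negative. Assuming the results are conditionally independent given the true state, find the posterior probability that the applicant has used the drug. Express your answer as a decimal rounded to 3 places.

Let H be the event that the applicant has used the drug; start with P(H) = 0.297. P('positive'|H) = 0.723, P('positive'|¬H) = 0.235.
Update on result 1 ('positive'): P(H) ← 0.723·0.2970 / (0.723·0.2970 + 0.235·0.7030) = 0.21473/0.37994 = 0.5652.
Update on result 2 ('negative'): P(H) ← 0.277·0.5652 / (0.277·0.5652 + 0.765·0.4348) = 0.15655/0.48919 = 0.3200.

Posterior P(H) ≈ 0.320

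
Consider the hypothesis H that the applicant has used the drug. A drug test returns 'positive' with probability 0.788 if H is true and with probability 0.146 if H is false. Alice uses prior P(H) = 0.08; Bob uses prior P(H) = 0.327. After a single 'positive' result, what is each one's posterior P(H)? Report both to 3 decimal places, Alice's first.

P('+'|H) = 0.788, P('+'|¬H) = 0.146.
Alice: numerator 0.788·0.08 = 0.063040; evidence = 0.063040+0.146·0.92 = 0.19736; posterior = 0.319.
Bob: numerator 0.788·0.327 = 0.25768; evidence = 0.25768+0.146·0.673 = 0.35593; posterior = 0.724.

Alice: 0.319; Bob: 0.724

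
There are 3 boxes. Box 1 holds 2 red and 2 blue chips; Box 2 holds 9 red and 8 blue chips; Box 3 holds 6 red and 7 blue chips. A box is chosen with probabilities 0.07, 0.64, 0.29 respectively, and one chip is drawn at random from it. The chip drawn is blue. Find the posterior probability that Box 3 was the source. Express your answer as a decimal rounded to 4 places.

Tabulate prior·likelihood by source: [1] prior 0.07, lik 0.5, product 0.03500; [2] prior 0.64, lik 0.4706, product 0.3012; [3] prior 0.29, lik 0.5385, product 0.1562.
Normalizing constant = 0.49233; the posterior for Box 3 is its product over the sum, 0.1562/0.49233 = 0.3172.

Posterior probability ≈ 0.3172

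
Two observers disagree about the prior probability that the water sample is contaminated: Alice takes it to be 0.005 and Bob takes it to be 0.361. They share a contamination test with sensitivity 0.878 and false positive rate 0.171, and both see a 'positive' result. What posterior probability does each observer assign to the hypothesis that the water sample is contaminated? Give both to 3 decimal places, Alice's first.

Alice: 0.025; Bob: 0.744

The likelihood ratio for a 'positive' result is 0.878/0.171 = 5.1345.
Alice: prior odds 0.005/0.995 = 0.0050251; posterior odds 0.025802; posterior probability 0.025.
Bob: prior odds 0.361/0.639 = 0.56495; posterior odds 2.9007; posterior probability 0.744.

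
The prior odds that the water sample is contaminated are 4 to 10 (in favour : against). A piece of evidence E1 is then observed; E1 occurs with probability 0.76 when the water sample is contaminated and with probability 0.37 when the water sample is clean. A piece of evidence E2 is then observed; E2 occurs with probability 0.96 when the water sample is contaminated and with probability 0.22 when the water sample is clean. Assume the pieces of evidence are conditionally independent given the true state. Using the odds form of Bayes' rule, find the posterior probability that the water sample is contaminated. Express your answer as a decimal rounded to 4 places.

Posterior probability ≈ 0.7819

Prior odds = 4/10 = 0.40000.
Likelihood ratio for E1 = 0.76/0.37 = 2.0541.
Likelihood ratio for E2 = 0.96/0.22 = 4.3636.
Posterior odds = prior odds × LR₁ × LR₂ = 3.5853.
Posterior probability = odds/(1+odds) = 3.5853/4.5853 = 0.7819.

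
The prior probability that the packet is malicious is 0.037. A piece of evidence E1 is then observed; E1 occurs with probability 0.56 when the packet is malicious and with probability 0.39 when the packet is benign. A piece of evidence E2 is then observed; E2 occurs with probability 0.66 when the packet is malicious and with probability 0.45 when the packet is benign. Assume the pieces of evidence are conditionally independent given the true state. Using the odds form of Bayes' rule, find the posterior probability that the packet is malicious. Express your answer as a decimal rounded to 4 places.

Posterior probability ≈ 0.0749

Prior odds = 0.037/(1−0.037) = 0.038422.
Likelihood ratio for E1 = 0.56/0.39 = 1.4359.
Likelihood ratio for E2 = 0.66/0.45 = 1.4667.
Posterior odds = prior odds × LR₁ × LR₂ = 0.080915.
Posterior probability = odds/(1+odds) = 0.080915/1.0809 = 0.0749.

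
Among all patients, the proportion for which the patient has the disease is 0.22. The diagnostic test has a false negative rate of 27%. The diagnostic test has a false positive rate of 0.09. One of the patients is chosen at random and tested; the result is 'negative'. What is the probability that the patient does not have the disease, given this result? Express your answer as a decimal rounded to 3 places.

Write H for 'the patient has the disease'. Prior odds H:¬H = 0.22/0.78 = 0.28205. For the 'negative' outcome, the likelihood ratio is 0.27/0.91 = 0.29670.
Posterior odds = 0.28205 × 0.29670 = 0.083686, so P(H|E) = 0.083686/(1+0.083686) = 0.077. Then P(¬H|E) = 1 − 0.077 = 0.923.

P(¬H | E) ≈ 0.923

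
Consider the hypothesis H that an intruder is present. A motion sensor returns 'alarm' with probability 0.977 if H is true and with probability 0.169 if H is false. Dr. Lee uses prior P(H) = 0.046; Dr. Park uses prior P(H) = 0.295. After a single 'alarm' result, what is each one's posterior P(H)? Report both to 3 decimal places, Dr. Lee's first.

Dr. Lee: 0.218; Dr. Park: 0.708

The likelihood ratio for an 'alarm' result is 0.977/0.169 = 5.7811.
Dr. Lee: prior odds 0.046/0.954 = 0.048218; posterior odds 0.27875; posterior probability 0.218.
Dr. Park: prior odds 0.295/0.705 = 0.41844; posterior odds 2.4190; posterior probability 0.708.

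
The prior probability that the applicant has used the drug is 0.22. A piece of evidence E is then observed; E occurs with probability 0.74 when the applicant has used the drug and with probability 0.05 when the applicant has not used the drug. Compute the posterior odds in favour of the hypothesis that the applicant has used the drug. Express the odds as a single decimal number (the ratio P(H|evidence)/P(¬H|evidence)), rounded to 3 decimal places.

Posterior odds ≈ 4.174

Prior odds = 0.22/(1−0.22) = 0.28205. In log-odds, ln(0.28205) = -1.2657.
Add log likelihood ratio: ln(14.800) = 2.6946.
Posterior log-odds = 1.4290, so posterior odds = exp(1.4290) = 4.1744.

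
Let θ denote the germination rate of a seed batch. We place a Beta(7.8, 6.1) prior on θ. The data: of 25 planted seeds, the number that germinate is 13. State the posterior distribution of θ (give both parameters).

The binomial likelihood is conjugate to the Beta prior: with 13 successes and 12 failures, the posterior is Beta(7.8+13, 6.1+12) = Beta(20.8, 18.1).

Posterior: Beta(20.8, 18.1)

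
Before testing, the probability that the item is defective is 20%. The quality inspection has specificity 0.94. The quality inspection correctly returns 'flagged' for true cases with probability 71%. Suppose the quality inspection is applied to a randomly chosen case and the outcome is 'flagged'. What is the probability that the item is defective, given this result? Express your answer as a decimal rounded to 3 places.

Let H be the event that the item is defective. P(H) = 0.2, so P(¬H) = 0.8. With E the 'flagged' result, P(E|H) = 0.71 and P(E|¬H) = 0.06.
P(E) = 0.71·0.2 + 0.06·0.8 = 0.14200 + 0.048000 = 0.19000.
By Bayes' theorem, P(H|E) = 0.14200 / 0.19000 = 0.747.

P(H | E) ≈ 0.747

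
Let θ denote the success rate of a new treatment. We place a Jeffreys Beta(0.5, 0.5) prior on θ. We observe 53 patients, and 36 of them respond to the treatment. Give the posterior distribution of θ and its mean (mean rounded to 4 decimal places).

The binomial likelihood is conjugate to the Beta prior: with 36 successes and 17 failures, the posterior is Beta(0.5+36, 0.5+17) = Beta(36.5, 17.5).
Posterior mean = α/(α+β) = 36.5/54 = 0.6759.

Posterior: Beta(36.5, 17.5); mean ≈ 0.6759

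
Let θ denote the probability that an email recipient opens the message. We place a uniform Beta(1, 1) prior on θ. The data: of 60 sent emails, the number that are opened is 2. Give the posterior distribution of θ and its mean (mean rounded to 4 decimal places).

Posterior: Beta(3, 59); mean ≈ 0.0484

The binomial likelihood is conjugate to the Beta prior: with 2 successes and 58 failures, the posterior is Beta(1+2, 1+58) = Beta(3, 59).
Posterior mean = α/(α+β) = 3/62 = 0.0484.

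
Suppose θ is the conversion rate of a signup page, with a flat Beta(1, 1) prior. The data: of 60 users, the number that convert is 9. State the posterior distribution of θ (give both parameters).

Posterior: Beta(10, 52)

Observing 9 successes and 51 failures updates Beta(1, 1) by adding the success and failure counts to the two shape parameters: α = 1+9 = 10, β = 1+51 = 52.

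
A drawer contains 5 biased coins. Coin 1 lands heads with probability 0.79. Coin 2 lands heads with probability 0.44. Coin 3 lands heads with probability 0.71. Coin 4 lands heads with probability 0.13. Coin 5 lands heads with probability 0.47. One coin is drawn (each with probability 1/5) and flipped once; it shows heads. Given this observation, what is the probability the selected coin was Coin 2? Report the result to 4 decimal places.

P(heads|C1) = 0.79; P(heads|C2) = 0.44; P(heads|C3) = 0.71; P(heads|C4) = 0.13; P(heads|C5) = 0.47.
Prior × likelihood for each source: 0.2·0.79=0.1580, 0.2·0.44=0.08800, 0.2·0.71=0.1420, 0.2·0.13=0.02600, 0.2·0.47=0.09400. Summing gives P(heads) = 0.50800.
P(Coin 2 | heads) = 0.08800 / 0.50800 = 0.1732.

Posterior probability ≈ 0.1732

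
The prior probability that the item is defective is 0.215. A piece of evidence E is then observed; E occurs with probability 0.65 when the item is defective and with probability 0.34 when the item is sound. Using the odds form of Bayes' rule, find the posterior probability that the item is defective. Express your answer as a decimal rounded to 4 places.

Prior odds = 0.215/(1−0.215) = 0.27389.
Likelihood ratio for E = 0.65/0.34 = 1.9118.
Posterior odds = prior odds × LR = 0.52360.
Posterior probability = odds/(1+odds) = 0.52360/1.5236 = 0.3437.

Posterior probability ≈ 0.3437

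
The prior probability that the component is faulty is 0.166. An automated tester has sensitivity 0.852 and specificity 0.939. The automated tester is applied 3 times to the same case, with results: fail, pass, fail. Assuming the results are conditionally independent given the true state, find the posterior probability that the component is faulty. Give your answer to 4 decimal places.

Posterior P(H) ≈ 0.8596

With H the event that the component is faulty, the joint likelihood of the observed sequence is P(data|H) = 0.852·0.148·0.852 = 0.10743 and P(data|¬H) = 0.061·0.939·0.061 = 0.0034940.
Bayes: P(H|data) = 0.166·0.10743 / (0.166·0.10743 + 0.834·0.0034940) = 0.017834/0.020748 = 0.8596.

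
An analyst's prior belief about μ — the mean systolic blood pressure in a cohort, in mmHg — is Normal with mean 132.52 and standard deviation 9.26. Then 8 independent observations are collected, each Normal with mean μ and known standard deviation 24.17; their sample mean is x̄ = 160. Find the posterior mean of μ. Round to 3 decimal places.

Posterior mean ≈ 147.361

Prior precision 1/τ₀² = 1/9.26² = 0.0116621; data precision n/σ² = 8/24.17² = 0.0136942.
Posterior precision = 0.0116621 + 0.0136942 = 0.0253563.
Posterior mean = (0.0116621·132.52 + 0.0136942·160) / 0.0253563 = 147.361.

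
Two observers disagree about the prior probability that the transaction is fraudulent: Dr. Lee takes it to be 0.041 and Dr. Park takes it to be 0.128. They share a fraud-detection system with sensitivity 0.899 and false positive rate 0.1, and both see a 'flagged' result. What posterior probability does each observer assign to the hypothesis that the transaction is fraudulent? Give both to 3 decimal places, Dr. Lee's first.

The likelihood ratio for a 'flagged' result is 0.899/0.1 = 8.9900.
Dr. Lee: prior odds 0.041/0.959 = 0.042753; posterior odds 0.38435; posterior probability 0.278.
Dr. Park: prior odds 0.128/0.872 = 0.14679; posterior odds 1.3196; posterior probability 0.569.

Dr. Lee: 0.278; Dr. Park: 0.569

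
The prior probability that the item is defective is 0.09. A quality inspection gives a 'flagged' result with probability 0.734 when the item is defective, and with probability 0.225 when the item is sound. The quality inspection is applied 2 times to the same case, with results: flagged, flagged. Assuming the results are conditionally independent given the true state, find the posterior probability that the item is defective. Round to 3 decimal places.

With H the event that the item is defective, the joint likelihood of the observed sequence is P(data|H) = 0.734·0.734 = 0.53876 and P(data|¬H) = 0.225·0.225 = 0.050625.
Bayes: P(H|data) = 0.09·0.53876 / (0.09·0.53876 + 0.91·0.050625) = 0.048488/0.094557 = 0.5128.

Posterior P(H) ≈ 0.513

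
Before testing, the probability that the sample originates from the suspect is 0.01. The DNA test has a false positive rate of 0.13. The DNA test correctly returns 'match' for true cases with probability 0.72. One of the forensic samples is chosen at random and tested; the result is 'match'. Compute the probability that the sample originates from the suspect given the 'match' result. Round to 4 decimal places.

P(H | E) ≈ 0.0530

Write H for 'the sample originates from the suspect'. Prior odds H:¬H = 0.01/0.99 = 0.010101. For the 'match' outcome, the likelihood ratio is 0.72/0.13 = 5.5385.
Posterior odds = 0.010101 × 5.5385 = 0.055944, so P(H|E) = 0.055944/(1+0.055944) = 0.0530.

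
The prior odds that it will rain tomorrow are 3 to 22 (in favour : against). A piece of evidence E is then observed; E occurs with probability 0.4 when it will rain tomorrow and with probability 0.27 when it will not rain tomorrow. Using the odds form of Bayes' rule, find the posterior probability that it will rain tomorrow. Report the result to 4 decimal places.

Posterior probability ≈ 0.1681

Prior odds = 3/22 = 0.13636.
Likelihood ratio for E = 0.4/0.27 = 1.4815.
Posterior odds = prior odds × LR = 0.20202.
Posterior probability = odds/(1+odds) = 0.20202/1.2020 = 0.1681.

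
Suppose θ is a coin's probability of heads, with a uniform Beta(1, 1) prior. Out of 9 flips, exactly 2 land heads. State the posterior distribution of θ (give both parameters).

Observing 2 successes and 7 failures updates Beta(1, 1) by adding the success and failure counts to the two shape parameters: α = 1+2 = 3, β = 1+7 = 8.

Posterior: Beta(3, 8)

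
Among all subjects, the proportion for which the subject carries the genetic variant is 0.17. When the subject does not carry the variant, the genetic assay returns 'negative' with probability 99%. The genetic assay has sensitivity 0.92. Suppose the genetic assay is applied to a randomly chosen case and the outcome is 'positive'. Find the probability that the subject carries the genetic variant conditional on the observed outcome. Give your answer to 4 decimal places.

Write H for 'the subject carries the genetic variant'. Prior odds H:¬H = 0.17/0.83 = 0.20482. For the 'positive' outcome, the likelihood ratio is 0.92/0.01 = 92.000.
Posterior odds = 0.20482 × 92.000 = 18.843, so P(H|E) = 18.843/(1+18.843) = 0.9496.

P(H | E) ≈ 0.9496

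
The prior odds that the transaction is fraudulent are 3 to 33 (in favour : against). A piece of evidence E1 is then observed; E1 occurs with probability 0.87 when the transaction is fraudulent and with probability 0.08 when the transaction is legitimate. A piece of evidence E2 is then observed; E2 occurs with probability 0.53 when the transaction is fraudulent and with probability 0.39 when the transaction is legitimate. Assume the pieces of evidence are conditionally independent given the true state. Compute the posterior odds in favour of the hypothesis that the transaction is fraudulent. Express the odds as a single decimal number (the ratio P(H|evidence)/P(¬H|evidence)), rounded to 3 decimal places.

Prior odds = 3/33 = 0.090909.
Likelihood ratio for E1 = 0.87/0.08 = 10.875.
Likelihood ratio for E2 = 0.53/0.39 = 1.3590.
Posterior odds = prior odds × LR₁ × LR₂ = 1.3435.

Posterior odds ≈ 1.344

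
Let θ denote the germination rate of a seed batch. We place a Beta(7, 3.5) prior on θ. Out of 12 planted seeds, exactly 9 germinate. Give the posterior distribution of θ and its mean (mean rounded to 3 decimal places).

Posterior: Beta(16, 6.5); mean ≈ 0.711

Observing 9 successes and 3 failures updates Beta(7, 3.5) by adding the success and failure counts to the two shape parameters: α = 7+9 = 16, β = 3.5+3 = 6.5.
Posterior mean = α/(α+β) = 16/22.5 = 0.711.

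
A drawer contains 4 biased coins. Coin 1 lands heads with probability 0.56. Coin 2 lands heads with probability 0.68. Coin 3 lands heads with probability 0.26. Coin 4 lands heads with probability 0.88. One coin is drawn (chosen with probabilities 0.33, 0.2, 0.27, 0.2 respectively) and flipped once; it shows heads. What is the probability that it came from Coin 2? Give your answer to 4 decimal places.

Posterior probability ≈ 0.2399

P(heads|C1) = 0.56; P(heads|C2) = 0.68; P(heads|C3) = 0.26; P(heads|C4) = 0.88.
Prior × likelihood for each source: 0.33·0.56=0.1848, 0.2·0.68=0.1360, 0.27·0.26=0.07020, 0.2·0.88=0.1760. Summing gives P(heads) = 0.56700.
P(Coin 2 | heads) = 0.1360 / 0.56700 = 0.2399.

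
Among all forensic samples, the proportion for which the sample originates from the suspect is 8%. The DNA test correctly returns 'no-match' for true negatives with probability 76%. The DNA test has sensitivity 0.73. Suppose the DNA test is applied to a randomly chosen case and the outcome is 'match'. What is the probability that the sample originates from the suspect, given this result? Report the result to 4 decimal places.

Write H for 'the sample originates from the suspect'. Prior odds H:¬H = 0.08/0.92 = 0.086957. For the 'match' outcome, the likelihood ratio is 0.73/0.24 = 3.0417.
Posterior odds = 0.086957 × 3.0417 = 0.26449, so P(H|E) = 0.26449/(1+0.26449) = 0.2092.

P(H | E) ≈ 0.2092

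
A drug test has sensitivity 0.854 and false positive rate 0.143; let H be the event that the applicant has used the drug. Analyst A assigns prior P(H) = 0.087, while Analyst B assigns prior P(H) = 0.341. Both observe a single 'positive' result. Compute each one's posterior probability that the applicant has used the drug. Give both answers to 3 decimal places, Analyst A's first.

P('+'|H) = 0.854, P('+'|¬H) = 0.143.
Analyst A: numerator 0.854·0.087 = 0.074298; evidence = 0.074298+0.143·0.913 = 0.20486; posterior = 0.363.
Analyst B: numerator 0.854·0.341 = 0.29121; evidence = 0.29121+0.143·0.659 = 0.38545; posterior = 0.756.

Analyst A: 0.363; Analyst B: 0.756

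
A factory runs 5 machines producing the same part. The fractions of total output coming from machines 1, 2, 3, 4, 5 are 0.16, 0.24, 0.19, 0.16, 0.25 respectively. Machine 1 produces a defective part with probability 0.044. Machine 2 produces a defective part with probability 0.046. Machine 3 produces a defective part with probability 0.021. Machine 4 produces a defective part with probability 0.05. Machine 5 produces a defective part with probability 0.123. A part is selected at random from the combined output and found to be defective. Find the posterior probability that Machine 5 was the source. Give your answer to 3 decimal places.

Posterior probability ≈ 0.506

P(defective|M1) = 0.044; P(defective|M2) = 0.046; P(defective|M3) = 0.021; P(defective|M4) = 0.05; P(defective|M5) = 0.123.
Prior × likelihood for each source: 0.16·0.044=0.007040, 0.24·0.046=0.01104, 0.19·0.021=0.003990, 0.16·0.05=0.008000, 0.25·0.123=0.03075. Summing gives P(defective) = 0.060820.
P(Machine 5 | defective) = 0.03075 / 0.060820 = 0.506.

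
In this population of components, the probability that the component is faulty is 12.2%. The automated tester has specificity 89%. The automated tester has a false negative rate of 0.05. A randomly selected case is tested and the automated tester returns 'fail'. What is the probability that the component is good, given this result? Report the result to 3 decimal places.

P(¬H | E) ≈ 0.455

Let H be the event that the component is faulty. P(H) = 0.122, so P(¬H) = 0.878. With E the 'fail' result, P(E|H) = 0.95 and P(E|¬H) = 0.11.
P(E) = 0.95·0.122 + 0.11·0.878 = 0.11590 + 0.096580 = 0.21248.
By Bayes' theorem, P(H|E) = 0.11590 / 0.21248 = 0.545. Hence P(¬H|E) = 1 − 0.545 = 0.455.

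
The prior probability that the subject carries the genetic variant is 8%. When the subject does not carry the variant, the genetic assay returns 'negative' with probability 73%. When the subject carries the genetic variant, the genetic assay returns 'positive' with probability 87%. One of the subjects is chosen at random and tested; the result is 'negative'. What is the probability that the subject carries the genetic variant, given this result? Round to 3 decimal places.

P(H | E) ≈ 0.015

Write H for 'the subject carries the genetic variant'. Prior odds H:¬H = 0.08/0.92 = 0.086957. For the 'negative' outcome, the likelihood ratio is 0.13/0.73 = 0.17808.
Posterior odds = 0.086957 × 0.17808 = 0.015485, so P(H|E) = 0.015485/(1+0.015485) = 0.015.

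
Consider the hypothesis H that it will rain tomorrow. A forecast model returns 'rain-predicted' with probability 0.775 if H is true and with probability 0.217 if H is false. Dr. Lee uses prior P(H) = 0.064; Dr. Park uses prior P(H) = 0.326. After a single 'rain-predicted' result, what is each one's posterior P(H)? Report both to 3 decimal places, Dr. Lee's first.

Dr. Lee: 0.196; Dr. Park: 0.633

The likelihood ratio for a 'rain-predicted' result is 0.775/0.217 = 3.5714.
Dr. Lee: prior odds 0.064/0.936 = 0.068376; posterior odds 0.24420; posterior probability 0.196.
Dr. Park: prior odds 0.326/0.674 = 0.48368; posterior odds 1.7274; posterior probability 0.633.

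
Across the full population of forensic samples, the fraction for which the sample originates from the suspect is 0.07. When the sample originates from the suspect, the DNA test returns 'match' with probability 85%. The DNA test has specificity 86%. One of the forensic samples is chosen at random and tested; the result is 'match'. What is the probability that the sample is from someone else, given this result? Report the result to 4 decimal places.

P(¬H | E) ≈ 0.6863

Write H for 'the sample originates from the suspect'. Prior odds H:¬H = 0.07/0.93 = 0.075269. For the 'match' outcome, the likelihood ratio is 0.85/0.14 = 6.0714.
Posterior odds = 0.075269 × 6.0714 = 0.45699, so P(H|E) = 0.45699/(1+0.45699) = 0.3137. Then P(¬H|E) = 1 − 0.3137 = 0.6863.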